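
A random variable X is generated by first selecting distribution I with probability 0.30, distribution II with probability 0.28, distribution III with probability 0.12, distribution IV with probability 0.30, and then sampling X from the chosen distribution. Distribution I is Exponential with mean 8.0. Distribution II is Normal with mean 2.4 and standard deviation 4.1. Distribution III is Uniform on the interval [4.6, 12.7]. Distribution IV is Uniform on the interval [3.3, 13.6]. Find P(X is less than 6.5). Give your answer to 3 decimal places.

Conditional on each component, P(X < 6.5): I: 0.556253; II: 0.841345; III: 0.234568; IV: 0.31068.
By total probability, P(X < 6.5) = 0.3·0.556253 + 0.28·0.841345 + 0.12·0.234568 + 0.3·0.31068 = 0.523804.

0.524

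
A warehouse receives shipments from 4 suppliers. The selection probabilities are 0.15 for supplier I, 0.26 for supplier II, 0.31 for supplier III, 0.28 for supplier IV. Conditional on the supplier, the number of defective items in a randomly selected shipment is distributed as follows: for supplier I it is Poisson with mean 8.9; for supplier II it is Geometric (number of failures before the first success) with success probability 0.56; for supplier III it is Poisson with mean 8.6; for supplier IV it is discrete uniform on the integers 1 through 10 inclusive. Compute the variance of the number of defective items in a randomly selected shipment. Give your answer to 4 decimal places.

Per component, I: μ=8.9, E[X²]=88.11; II: μ=0.785714, E[X²]=2.02041; III: μ=8.6, E[X²]=82.56; IV: μ=5.5, E[X²]=38.5.
E[X] = 0.15·8.9 + 0.26·0.785714 + 0.31·8.6 + 0.28·5.5 = 5.74529.
E[X²] = 0.15·88.11 + 0.26·2.02041 + 0.31·82.56 + 0.28·38.5 = 50.1154.
Var(X) = E[X²] − (E[X])² = 50.1154 − 33.0083 = 17.1071.

17.1071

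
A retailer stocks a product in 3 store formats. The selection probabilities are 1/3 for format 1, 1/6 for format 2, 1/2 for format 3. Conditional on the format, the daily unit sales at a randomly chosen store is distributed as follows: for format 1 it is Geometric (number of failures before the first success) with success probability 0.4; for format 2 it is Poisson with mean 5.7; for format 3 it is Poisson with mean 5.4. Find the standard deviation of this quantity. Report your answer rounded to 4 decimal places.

2.9022

Per component, 1: μ=1.5, E[X²]=6; 2: μ=5.7, E[X²]=38.19; 3: μ=5.4, E[X²]=34.56.
E[X] = 0.333333·1.5 + 0.166667·5.7 + 0.5·5.4 = 4.15.
E[X²] = 0.333333·6 + 0.166667·38.19 + 0.5·34.56 = 25.645.
Var(X) = E[X²] − (E[X])² = 25.645 − 17.2225 = 8.4225.
SD(X) = √8.4225 = 2.90215.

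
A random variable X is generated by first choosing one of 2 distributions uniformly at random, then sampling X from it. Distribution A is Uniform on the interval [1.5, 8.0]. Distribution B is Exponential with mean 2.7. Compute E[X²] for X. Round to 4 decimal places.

For each component E[X²] = Var + (mean)², giving A: 26.0833; B: 14.58.
Overall E[X²] = 0.5·26.0833 + 0.5·14.58 = 20.3317.

20.3317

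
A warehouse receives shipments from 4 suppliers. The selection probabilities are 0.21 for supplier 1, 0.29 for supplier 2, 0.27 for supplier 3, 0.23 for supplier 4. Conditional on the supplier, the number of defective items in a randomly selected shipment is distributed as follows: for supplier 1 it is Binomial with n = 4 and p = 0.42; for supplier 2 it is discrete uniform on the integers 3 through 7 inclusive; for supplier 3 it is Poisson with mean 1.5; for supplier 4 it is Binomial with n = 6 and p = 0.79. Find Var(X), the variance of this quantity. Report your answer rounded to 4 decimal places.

Per component, 1: μ=1.68, E[X²]=3.7968; 2: μ=5, E[X²]=27; 3: μ=1.5, E[X²]=3.75; 4: μ=4.74, E[X²]=23.463.
E[X] = 0.21·1.68 + 0.29·5 + 0.27·1.5 + 0.23·4.74 = 3.298.
E[X²] = 0.21·3.7968 + 0.29·27 + 0.27·3.75 + 0.23·23.463 = 15.0363.
Var(X) = E[X²] − (E[X])² = 15.0363 − 10.8768 = 4.15951.

4.1595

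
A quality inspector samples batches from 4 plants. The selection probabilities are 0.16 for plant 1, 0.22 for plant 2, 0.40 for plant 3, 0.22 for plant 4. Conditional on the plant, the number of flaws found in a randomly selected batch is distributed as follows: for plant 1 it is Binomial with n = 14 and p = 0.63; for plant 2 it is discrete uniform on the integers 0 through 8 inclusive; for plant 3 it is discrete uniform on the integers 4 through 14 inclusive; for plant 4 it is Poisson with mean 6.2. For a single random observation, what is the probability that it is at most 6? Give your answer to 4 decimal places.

0.4227

Conditional on each plant, P(X ≤ 6): 1: 0.101233; 2: 0.777778; 3: 0.272727; 4: 0.574213.
By total probability, P(X ≤ 6) = 0.16·0.101233 + 0.22·0.777778 + 0.4·0.272727 + 0.22·0.574213 = 0.422726.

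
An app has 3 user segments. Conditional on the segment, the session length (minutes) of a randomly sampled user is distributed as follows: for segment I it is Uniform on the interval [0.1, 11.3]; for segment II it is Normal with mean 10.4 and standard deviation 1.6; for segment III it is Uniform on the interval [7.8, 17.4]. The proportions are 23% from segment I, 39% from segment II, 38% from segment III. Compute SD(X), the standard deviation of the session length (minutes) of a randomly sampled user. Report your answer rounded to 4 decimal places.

Per component, I: μ=5.7, E[X²]=42.9433; II: μ=10.4, E[X²]=110.72; III: μ=12.6, E[X²]=166.44.
E[X] = 0.23·5.7 + 0.39·10.4 + 0.38·12.6 = 10.155.
E[X²] = 0.23·42.9433 + 0.39·110.72 + 0.38·166.44 = 116.305.
Var(X) = E[X²] − (E[X])² = 116.305 − 103.124 = 13.1809.
SD(X) = √13.1809 = 3.63056.

3.6306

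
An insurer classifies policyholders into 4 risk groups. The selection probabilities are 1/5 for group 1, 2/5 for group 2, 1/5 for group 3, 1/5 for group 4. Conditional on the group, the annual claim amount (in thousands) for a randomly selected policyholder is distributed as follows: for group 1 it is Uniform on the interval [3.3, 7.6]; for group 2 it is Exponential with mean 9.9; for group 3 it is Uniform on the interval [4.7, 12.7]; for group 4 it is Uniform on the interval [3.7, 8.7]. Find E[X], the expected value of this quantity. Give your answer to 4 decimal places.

Component means — 1: 5.45; 2: 9.9; 3: 8.7; 4: 6.2.
E[X] = 0.2·5.45 + 0.4·9.9 + 0.2·8.7 + 0.2·6.2 = 8.03.

8.0300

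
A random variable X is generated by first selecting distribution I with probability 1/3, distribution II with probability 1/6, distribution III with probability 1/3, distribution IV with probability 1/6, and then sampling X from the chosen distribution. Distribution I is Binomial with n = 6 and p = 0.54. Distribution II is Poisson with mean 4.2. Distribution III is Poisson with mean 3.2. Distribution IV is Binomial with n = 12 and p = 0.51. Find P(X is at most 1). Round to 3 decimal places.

Conditional on each component, P(X ≤ 1): I: 0.0762063; II: 0.077977; III: 0.171201; IV: 0.00258439.
By total probability, P(X ≤ 1) = 0.333333·0.0762063 + 0.166667·0.077977 + 0.333333·0.171201 + 0.166667·0.00258439 = 0.0958961.

0.096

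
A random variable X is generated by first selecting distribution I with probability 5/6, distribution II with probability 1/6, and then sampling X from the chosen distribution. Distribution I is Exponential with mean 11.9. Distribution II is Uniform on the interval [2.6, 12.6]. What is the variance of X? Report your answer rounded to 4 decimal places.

Per component, I: μ=11.9, E[X²]=283.22; II: μ=7.6, E[X²]=66.0933.
E[X] = 0.833333·11.9 + 0.166667·7.6 = 11.1833.
E[X²] = 0.833333·283.22 + 0.166667·66.0933 = 247.032.
Var(X) = E[X²] − (E[X])² = 247.032 − 125.067 = 121.965.

121.9653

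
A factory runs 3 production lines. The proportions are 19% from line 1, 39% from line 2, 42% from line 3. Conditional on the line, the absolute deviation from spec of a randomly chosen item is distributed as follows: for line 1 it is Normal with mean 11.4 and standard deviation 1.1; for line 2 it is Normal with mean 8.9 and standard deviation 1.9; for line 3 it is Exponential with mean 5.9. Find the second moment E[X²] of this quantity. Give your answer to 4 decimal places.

86.4625

For each component E[X²] = Var + (mean)², giving 1: 131.17; 2: 82.82; 3: 69.62.
Overall E[X²] = 0.19·131.17 + 0.39·82.82 + 0.42·69.62 = 86.4625.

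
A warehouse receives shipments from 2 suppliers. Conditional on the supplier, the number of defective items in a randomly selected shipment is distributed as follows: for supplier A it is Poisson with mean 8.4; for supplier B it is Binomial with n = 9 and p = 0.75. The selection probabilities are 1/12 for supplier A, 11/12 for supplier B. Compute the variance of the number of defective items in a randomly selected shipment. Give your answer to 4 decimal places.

Per component, A: μ=8.4, E[X²]=78.96; B: μ=6.75, E[X²]=47.25.
E[X] = 0.0833333·8.4 + 0.916667·6.75 = 6.8875.
E[X²] = 0.0833333·78.96 + 0.916667·47.25 = 49.8925.
Var(X) = E[X²] − (E[X])² = 49.8925 − 47.4377 = 2.45484.

2.4548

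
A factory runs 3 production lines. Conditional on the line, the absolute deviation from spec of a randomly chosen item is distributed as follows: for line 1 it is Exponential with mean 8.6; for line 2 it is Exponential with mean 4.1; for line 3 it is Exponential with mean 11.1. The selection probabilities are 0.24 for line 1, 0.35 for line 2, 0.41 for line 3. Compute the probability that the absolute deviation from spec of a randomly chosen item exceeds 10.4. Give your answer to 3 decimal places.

0.260

Conditional on each line, P(X > 10.4): 1: 0.298405; 2: 0.0791362; 3: 0.391826.
By total probability, P(X > 10.4) = 0.24·0.298405 + 0.35·0.0791362 + 0.41·0.391826 = 0.259964.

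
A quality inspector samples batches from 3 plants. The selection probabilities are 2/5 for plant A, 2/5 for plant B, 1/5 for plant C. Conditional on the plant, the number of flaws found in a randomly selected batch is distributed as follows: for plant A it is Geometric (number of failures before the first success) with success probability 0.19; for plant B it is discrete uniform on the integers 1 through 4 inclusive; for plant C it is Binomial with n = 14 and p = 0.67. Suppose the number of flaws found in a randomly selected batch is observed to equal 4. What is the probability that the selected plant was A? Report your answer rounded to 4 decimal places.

0.2454

Likelihoods P(X=4 | ·): A: 0.0817888; B: 0.25; C: 0.00308939.
Posterior ∝ prior × likelihood. Numerator for A: 0.4·0.0817888 = 0.0327155.
Normalizing constant: 0.4·0.0817888 + 0.4·0.25 + 0.2·0.00308939 = 0.133333.
P(A | observation) = 0.0327155 / 0.133333 = 0.245366.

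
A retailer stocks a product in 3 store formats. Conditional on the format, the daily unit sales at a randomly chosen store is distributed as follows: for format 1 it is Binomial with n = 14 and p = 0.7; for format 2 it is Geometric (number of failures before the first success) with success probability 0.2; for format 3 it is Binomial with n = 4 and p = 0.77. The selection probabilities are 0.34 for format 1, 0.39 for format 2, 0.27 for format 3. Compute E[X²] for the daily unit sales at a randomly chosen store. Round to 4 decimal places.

For each component E[X²] = Var + (mean)², giving 1: 98.98; 2: 36; 3: 10.1948.
Overall E[X²] = 0.34·98.98 + 0.39·36 + 0.27·10.1948 = 50.4458.

50.4458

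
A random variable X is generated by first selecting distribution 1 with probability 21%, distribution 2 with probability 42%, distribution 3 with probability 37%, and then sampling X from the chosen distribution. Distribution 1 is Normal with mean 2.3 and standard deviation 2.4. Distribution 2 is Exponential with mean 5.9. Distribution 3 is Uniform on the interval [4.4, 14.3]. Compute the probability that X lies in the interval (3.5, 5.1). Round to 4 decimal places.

Conditional on each component, P(3.5 < X < 5.1): 1: 0.186865; 2: 0.131244; 3: 0.0707071.
By total probability, P(3.5 < X < 5.1) = 0.21·0.186865 + 0.42·0.131244 + 0.37·0.0707071 = 0.120526.

0.1205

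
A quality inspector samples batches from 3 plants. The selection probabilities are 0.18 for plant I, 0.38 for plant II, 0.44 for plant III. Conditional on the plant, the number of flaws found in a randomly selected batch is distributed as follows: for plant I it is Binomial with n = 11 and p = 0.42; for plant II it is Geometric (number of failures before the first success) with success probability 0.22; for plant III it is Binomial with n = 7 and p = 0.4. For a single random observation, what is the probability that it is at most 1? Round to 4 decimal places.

Conditional on each plant, P(X ≤ 1): I: 0.0224018; II: 0.3916; III: 0.15863.
By total probability, P(X ≤ 1) = 0.18·0.0224018 + 0.38·0.3916 + 0.44·0.15863 = 0.222638.

0.2226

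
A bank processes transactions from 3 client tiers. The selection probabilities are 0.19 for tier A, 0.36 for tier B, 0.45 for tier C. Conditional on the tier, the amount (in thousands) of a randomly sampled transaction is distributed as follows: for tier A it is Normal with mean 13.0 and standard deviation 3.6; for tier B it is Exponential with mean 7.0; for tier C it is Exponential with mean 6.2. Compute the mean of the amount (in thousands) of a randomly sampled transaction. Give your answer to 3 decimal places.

Component means — A: 13; B: 7; C: 6.2.
E[X] = 0.19·13 + 0.36·7 + 0.45·6.2 = 7.78.

7.780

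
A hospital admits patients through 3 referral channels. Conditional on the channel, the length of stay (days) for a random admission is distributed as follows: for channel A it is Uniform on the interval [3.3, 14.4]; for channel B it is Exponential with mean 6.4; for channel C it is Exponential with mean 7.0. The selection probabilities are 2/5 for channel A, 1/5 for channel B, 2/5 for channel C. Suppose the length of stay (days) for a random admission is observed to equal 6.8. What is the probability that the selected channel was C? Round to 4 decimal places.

Likelihoods f(6.8 | ·): A: 0.0900901; B: 0.0539986; C: 0.0540774.
Posterior ∝ prior × likelihood. Numerator for C: 0.4·0.0540774 = 0.021631.
Normalizing constant: 0.4·0.0900901 + 0.2·0.0539986 + 0.4·0.0540774 = 0.0684667.
P(C | observation) = 0.021631 / 0.0684667 = 0.315934.

0.3159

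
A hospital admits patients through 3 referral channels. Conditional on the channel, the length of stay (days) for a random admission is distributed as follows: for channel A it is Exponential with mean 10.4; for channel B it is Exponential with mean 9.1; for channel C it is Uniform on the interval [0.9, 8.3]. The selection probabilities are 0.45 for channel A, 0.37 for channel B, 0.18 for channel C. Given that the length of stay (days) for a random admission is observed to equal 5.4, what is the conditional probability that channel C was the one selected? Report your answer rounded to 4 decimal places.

0.3354

Likelihoods f(5.4 | ·): A: 0.0572094; B: 0.0607079; C: 0.135135.
Posterior ∝ prior × likelihood. Numerator for C: 0.18·0.135135 = 0.0243243.
Normalizing constant: 0.45·0.0572094 + 0.37·0.0607079 + 0.18·0.135135 = 0.0725305.
P(C | observation) = 0.0243243 / 0.0725305 = 0.335367.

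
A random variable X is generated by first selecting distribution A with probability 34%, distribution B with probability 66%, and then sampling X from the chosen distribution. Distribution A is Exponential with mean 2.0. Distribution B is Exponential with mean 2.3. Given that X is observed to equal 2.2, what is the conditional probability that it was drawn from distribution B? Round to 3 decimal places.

0.661

Likelihoods f(2.2 | ·): A: 0.166436; B: 0.167055.
Posterior ∝ prior × likelihood. Numerator for B: 0.66·0.167055 = 0.110256.
Normalizing constant: 0.34·0.166436 + 0.66·0.167055 = 0.166845.
P(B | observation) = 0.110256 / 0.166845 = 0.660833.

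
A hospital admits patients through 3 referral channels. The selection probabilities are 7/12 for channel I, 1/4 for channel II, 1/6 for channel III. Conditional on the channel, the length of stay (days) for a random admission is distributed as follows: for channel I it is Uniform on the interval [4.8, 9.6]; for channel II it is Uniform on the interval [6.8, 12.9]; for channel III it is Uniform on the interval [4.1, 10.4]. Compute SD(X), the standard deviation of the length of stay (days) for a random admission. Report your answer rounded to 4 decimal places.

Per component, I: μ=7.2, E[X²]=53.76; II: μ=9.85, E[X²]=100.123; III: μ=7.25, E[X²]=55.87.
E[X] = 0.583333·7.2 + 0.25·9.85 + 0.166667·7.25 = 7.87083.
E[X²] = 0.583333·53.76 + 0.25·100.123 + 0.166667·55.87 = 65.7025.
Var(X) = E[X²] − (E[X])² = 65.7025 − 61.95 = 3.75248.
SD(X) = √3.75248 = 1.93713.

1.9371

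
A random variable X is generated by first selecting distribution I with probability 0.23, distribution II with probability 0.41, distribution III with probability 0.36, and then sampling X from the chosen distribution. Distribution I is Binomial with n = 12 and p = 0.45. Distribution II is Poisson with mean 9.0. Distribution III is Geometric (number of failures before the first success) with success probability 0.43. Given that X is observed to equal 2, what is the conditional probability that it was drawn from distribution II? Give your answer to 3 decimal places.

Likelihoods P(X=2 | ·): I: 0.0338529; II: 0.0049981; III: 0.139707.
Posterior ∝ prior × likelihood. Numerator for II: 0.41·0.0049981 = 0.00204922.
Normalizing constant: 0.23·0.0338529 + 0.41·0.0049981 + 0.36·0.139707 = 0.0601299.
P(II | observation) = 0.00204922 / 0.0601299 = 0.0340799.

0.034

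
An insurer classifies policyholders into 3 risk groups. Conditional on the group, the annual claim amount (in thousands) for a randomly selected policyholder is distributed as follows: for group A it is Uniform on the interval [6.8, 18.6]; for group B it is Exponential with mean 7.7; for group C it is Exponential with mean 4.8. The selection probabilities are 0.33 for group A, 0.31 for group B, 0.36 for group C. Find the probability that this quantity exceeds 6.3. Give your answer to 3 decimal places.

Conditional on each group, P(X > 6.3): A: 1; B: 0.441233; C: 0.269146.
By total probability, P(X > 6.3) = 0.33·1 + 0.31·0.441233 + 0.36·0.269146 = 0.563675.

0.564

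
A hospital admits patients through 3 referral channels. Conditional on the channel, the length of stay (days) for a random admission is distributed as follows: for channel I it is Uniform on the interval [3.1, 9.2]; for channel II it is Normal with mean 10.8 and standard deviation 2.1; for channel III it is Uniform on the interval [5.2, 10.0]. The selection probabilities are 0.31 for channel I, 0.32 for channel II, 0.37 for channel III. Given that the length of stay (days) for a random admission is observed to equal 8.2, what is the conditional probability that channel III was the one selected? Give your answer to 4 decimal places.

Likelihoods f(8.2 | ·): I: 0.163934; II: 0.0882735; III: 0.208333.
Posterior ∝ prior × likelihood. Numerator for III: 0.37·0.208333 = 0.0770833.
Normalizing constant: 0.31·0.163934 + 0.32·0.0882735 + 0.37·0.208333 = 0.156151.
P(III | observation) = 0.0770833 / 0.156151 = 0.493648.

0.4936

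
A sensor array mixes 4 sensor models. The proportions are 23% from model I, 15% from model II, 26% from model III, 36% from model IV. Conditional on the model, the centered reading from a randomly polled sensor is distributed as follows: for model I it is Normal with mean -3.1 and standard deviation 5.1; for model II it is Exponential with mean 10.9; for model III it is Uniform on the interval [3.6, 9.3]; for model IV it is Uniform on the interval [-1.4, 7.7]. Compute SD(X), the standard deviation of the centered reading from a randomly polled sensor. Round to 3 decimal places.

6.890

Per component, I: μ=-3.1, E[X²]=35.62; II: μ=10.9, E[X²]=237.62; III: μ=6.45, E[X²]=44.31; IV: μ=3.15, E[X²]=16.8233.
E[X] = 0.23·-3.1 + 0.15·10.9 + 0.26·6.45 + 0.36·3.15 = 3.733.
E[X²] = 0.23·35.62 + 0.15·237.62 + 0.26·44.31 + 0.36·16.8233 = 61.4126.
Var(X) = E[X²] − (E[X])² = 61.4126 − 13.9353 = 47.4773.
SD(X) = √47.4773 = 6.89038.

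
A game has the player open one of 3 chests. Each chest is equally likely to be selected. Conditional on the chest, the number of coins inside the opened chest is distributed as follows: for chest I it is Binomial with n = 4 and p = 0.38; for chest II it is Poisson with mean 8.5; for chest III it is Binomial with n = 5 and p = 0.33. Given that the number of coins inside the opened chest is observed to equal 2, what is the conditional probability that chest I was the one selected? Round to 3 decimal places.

Likelihoods P(X=2 | ·): I: 0.333044; II: 0.00735029; III: 0.327531.
Posterior ∝ prior × likelihood. Numerator for I: 0.333333·0.333044 = 0.111015.
Normalizing constant: 0.333333·0.333044 + 0.333333·0.00735029 + 0.333333·0.327531 = 0.222642.
P(I | observation) = 0.111015 / 0.222642 = 0.498625.

0.499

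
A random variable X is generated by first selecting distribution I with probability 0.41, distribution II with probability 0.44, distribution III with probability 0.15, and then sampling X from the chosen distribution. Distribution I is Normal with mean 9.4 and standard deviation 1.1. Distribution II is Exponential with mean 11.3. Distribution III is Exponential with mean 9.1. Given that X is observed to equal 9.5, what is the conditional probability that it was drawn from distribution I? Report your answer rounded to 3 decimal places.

Likelihoods f(9.5 | ·): I: 0.361179; II: 0.0381774; III: 0.0386878.
Posterior ∝ prior × likelihood. Numerator for I: 0.41·0.361179 = 0.148083.
Normalizing constant: 0.41·0.361179 + 0.44·0.0381774 + 0.15·0.0386878 = 0.170685.
P(I | observation) = 0.148083 / 0.170685 = 0.867585.

0.868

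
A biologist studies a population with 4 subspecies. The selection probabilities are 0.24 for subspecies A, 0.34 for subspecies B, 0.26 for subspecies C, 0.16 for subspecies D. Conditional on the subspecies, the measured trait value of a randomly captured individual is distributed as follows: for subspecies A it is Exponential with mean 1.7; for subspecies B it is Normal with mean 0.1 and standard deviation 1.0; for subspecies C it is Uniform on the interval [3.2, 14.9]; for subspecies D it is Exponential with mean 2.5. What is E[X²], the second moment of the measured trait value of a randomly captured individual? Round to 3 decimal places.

27.991

For each component E[X²] = Var + (mean)², giving A: 5.78; B: 1.01; C: 93.31; D: 12.5.
Overall E[X²] = 0.24·5.78 + 0.34·1.01 + 0.26·93.31 + 0.16·12.5 = 27.9912.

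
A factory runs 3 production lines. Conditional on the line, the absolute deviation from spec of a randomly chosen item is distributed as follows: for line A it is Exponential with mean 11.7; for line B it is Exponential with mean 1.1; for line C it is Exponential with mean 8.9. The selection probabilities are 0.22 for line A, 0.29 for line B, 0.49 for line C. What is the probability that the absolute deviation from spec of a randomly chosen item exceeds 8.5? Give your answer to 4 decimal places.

Conditional on each line, P(X > 8.5): A: 0.483601; B: 0.000440644; C: 0.384791.
By total probability, P(X > 8.5) = 0.22·0.483601 + 0.29·0.000440644 + 0.49·0.384791 = 0.295067.

0.2951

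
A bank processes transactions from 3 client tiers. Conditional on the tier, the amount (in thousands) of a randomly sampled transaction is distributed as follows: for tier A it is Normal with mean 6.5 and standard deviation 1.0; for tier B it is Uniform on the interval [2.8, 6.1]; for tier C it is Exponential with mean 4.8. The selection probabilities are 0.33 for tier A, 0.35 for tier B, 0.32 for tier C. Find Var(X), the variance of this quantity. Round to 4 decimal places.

Per component, A: μ=6.5, E[X²]=43.25; B: μ=4.45, E[X²]=20.71; C: μ=4.8, E[X²]=46.08.
E[X] = 0.33·6.5 + 0.35·4.45 + 0.32·4.8 = 5.2385.
E[X²] = 0.33·43.25 + 0.35·20.71 + 0.32·46.08 = 36.2666.
Var(X) = E[X²] − (E[X])² = 36.2666 − 27.4419 = 8.82472.

8.8247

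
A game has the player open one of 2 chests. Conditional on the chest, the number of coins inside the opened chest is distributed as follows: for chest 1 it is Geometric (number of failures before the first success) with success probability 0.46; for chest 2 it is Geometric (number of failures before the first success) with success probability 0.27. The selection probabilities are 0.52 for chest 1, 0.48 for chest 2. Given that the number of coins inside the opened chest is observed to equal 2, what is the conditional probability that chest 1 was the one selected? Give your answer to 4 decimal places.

Likelihoods P(X=2 | ·): 1: 0.134136; 2: 0.143883.
Posterior ∝ prior × likelihood. Numerator for 1: 0.52·0.134136 = 0.0697507.
Normalizing constant: 0.52·0.134136 + 0.48·0.143883 = 0.138815.
P(1 | observation) = 0.0697507 / 0.138815 = 0.502474.

0.5025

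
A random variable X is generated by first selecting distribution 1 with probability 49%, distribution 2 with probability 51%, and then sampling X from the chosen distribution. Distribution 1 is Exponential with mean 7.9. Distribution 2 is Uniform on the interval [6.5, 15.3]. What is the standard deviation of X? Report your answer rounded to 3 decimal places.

Per component, 1: μ=7.9, E[X²]=124.82; 2: μ=10.9, E[X²]=125.263.
E[X] = 0.49·7.9 + 0.51·10.9 = 9.43.
E[X²] = 0.49·124.82 + 0.51·125.263 = 125.046.
Var(X) = E[X²] − (E[X])² = 125.046 − 88.9249 = 36.1212.
SD(X) = √36.1212 = 6.01009.

6.010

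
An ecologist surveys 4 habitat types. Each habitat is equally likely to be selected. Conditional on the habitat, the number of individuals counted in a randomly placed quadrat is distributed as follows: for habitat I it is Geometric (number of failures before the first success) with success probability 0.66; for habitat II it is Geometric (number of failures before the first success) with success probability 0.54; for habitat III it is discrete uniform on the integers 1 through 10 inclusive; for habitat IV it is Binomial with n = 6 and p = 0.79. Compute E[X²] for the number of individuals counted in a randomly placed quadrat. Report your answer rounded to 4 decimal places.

For each component E[X²] = Var + (mean)², giving I: 1.04591; II: 2.30316; III: 38.5; IV: 23.463.
Overall E[X²] = 0.25·1.04591 + 0.25·2.30316 + 0.25·38.5 + 0.25·23.463 = 16.328.

16.3280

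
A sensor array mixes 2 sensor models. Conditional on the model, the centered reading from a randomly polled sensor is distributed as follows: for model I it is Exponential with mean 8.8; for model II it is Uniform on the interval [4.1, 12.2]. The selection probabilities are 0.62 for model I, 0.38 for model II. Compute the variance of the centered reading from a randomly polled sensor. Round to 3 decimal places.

50.190

Per component, I: μ=8.8, E[X²]=154.88; II: μ=8.15, E[X²]=71.89.
E[X] = 0.62·8.8 + 0.38·8.15 = 8.553.
E[X²] = 0.62·154.88 + 0.38·71.89 = 123.344.
Var(X) = E[X²] − (E[X])² = 123.344 − 73.1538 = 50.19.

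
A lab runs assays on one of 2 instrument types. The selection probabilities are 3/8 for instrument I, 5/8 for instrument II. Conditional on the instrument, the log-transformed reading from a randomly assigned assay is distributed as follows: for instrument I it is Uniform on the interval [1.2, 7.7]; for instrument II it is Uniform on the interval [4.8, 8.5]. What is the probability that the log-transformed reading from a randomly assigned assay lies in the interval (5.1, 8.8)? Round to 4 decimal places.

Conditional on each instrument, P(5.1 < X < 8.8): I: 0.4; II: 0.918919.
By total probability, P(5.1 < X < 8.8) = 0.375·0.4 + 0.625·0.918919 = 0.724324.

0.7243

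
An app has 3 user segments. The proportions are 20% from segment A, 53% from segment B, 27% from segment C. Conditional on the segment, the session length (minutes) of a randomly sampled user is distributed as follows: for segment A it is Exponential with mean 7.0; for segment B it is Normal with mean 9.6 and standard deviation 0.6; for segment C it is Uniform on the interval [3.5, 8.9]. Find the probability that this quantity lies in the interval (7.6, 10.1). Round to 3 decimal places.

0.508

Conditional on each segment, P(7.6 < X < 10.1): A: 0.101409; B: 0.797243; C: 0.240741.
By total probability, P(7.6 < X < 10.1) = 0.2·0.101409 + 0.53·0.797243 + 0.27·0.240741 = 0.50782.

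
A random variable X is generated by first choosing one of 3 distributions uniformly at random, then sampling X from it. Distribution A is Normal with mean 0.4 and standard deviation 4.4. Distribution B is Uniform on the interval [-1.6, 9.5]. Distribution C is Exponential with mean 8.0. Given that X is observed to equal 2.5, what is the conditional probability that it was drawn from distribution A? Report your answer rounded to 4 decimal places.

0.3083

Likelihoods f(2.5 | ·): A: 0.0809084; B: 0.0900901; C: 0.091452.
Posterior ∝ prior × likelihood. Numerator for A: 0.333333·0.0809084 = 0.0269695.
Normalizing constant: 0.333333·0.0809084 + 0.333333·0.0900901 + 0.333333·0.091452 = 0.0874835.
P(A | observation) = 0.0269695 / 0.0874835 = 0.308281.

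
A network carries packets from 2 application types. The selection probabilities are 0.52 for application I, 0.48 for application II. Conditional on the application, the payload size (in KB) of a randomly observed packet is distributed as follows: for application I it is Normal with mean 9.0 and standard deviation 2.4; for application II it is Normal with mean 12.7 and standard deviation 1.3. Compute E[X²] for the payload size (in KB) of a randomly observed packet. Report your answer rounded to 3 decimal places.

For each component E[X²] = Var + (mean)², giving I: 86.76; II: 162.98.
Overall E[X²] = 0.52·86.76 + 0.48·162.98 = 123.346.

123.346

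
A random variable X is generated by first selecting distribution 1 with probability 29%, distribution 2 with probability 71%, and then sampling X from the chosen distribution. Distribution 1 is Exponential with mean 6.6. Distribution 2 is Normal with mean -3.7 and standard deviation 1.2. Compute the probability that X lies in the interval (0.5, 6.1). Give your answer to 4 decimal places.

0.1539

Conditional on each component, P(0.5 < X < 6.1): 1: 0.530209; 2: 0.000232629.
By total probability, P(0.5 < X < 6.1) = 0.29·0.530209 + 0.71·0.000232629 = 0.153926.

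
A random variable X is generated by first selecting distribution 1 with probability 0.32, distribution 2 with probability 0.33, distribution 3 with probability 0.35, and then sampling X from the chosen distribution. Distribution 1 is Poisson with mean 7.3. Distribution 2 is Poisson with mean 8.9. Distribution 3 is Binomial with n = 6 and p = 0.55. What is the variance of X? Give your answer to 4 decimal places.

11.4772

Per component, 1: μ=7.3, E[X²]=60.59; 2: μ=8.9, E[X²]=88.11; 3: μ=3.3, E[X²]=12.375.
E[X] = 0.32·7.3 + 0.33·8.9 + 0.35·3.3 = 6.428.
E[X²] = 0.32·60.59 + 0.33·88.11 + 0.35·12.375 = 52.7964.
Var(X) = E[X²] − (E[X])² = 52.7964 − 41.3192 = 11.4772.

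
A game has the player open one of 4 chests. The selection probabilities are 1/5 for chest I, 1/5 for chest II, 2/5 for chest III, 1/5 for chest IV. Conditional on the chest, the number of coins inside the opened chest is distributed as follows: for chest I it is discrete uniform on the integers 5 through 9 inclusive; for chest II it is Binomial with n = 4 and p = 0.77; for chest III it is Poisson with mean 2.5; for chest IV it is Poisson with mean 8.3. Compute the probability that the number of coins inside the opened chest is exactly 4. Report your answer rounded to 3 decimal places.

Conditional on each chest, P(X = 4): I: 0; II: 0.35153; III: 0.133602; IV: 0.0491425.
By total probability, P(X = 4) = 0.2·0 + 0.2·0.35153 + 0.4·0.133602 + 0.2·0.0491425 = 0.133575.

0.134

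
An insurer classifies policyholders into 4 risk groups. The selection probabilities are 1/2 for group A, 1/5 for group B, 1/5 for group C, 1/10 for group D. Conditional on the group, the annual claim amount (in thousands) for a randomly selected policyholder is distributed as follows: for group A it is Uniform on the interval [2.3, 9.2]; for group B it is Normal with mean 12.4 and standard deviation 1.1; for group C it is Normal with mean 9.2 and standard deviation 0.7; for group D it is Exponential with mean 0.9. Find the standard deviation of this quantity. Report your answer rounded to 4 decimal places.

3.6913

Per component, A: μ=5.75, E[X²]=37.03; B: μ=12.4, E[X²]=154.97; C: μ=9.2, E[X²]=85.13; D: μ=0.9, E[X²]=1.62.
E[X] = 0.5·5.75 + 0.2·12.4 + 0.2·9.2 + 0.1·0.9 = 7.285.
E[X²] = 0.5·37.03 + 0.2·154.97 + 0.2·85.13 + 0.1·1.62 = 66.697.
Var(X) = E[X²] − (E[X])² = 66.697 − 53.0712 = 13.6258.
SD(X) = √13.6258 = 3.69131.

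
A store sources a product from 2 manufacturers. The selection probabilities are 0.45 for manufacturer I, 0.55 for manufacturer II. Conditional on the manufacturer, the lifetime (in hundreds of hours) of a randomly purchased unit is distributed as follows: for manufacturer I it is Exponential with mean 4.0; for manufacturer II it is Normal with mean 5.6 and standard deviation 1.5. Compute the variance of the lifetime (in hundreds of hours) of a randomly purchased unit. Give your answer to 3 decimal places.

9.071

Per component, I: μ=4, E[X²]=32; II: μ=5.6, E[X²]=33.61.
E[X] = 0.45·4 + 0.55·5.6 = 4.88.
E[X²] = 0.45·32 + 0.55·33.61 = 32.8855.
Var(X) = E[X²] − (E[X])² = 32.8855 − 23.8144 = 9.0711.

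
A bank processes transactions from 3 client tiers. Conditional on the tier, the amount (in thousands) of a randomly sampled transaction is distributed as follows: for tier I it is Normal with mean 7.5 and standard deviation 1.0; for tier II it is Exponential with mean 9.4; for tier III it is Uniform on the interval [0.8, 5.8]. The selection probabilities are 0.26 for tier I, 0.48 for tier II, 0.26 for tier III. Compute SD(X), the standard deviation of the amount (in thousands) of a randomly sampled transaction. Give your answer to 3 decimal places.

Per component, I: μ=7.5, E[X²]=57.25; II: μ=9.4, E[X²]=176.72; III: μ=3.3, E[X²]=12.9733.
E[X] = 0.26·7.5 + 0.48·9.4 + 0.26·3.3 = 7.32.
E[X²] = 0.26·57.25 + 0.48·176.72 + 0.26·12.9733 = 103.084.
Var(X) = E[X²] − (E[X])² = 103.084 − 53.5824 = 49.5013.
SD(X) = √49.5013 = 7.03571.

7.036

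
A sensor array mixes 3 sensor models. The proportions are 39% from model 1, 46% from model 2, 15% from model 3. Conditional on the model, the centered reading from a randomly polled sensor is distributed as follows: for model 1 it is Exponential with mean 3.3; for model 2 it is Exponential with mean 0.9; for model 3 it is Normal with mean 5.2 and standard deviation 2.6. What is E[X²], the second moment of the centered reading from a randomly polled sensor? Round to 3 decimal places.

For each component E[X²] = Var + (mean)², giving 1: 21.78; 2: 1.62; 3: 33.8.
Overall E[X²] = 0.39·21.78 + 0.46·1.62 + 0.15·33.8 = 14.3094.

14.309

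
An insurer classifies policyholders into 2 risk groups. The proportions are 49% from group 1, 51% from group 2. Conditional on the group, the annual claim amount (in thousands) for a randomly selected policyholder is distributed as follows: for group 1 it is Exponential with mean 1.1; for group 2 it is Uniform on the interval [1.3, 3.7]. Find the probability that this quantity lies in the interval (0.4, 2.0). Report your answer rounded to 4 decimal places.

0.4098

Conditional on each group, P(0.4 < X < 2.0): 1: 0.532823; 2: 0.291667.
By total probability, P(0.4 < X < 2.0) = 0.49·0.532823 + 0.51·0.291667 = 0.409833.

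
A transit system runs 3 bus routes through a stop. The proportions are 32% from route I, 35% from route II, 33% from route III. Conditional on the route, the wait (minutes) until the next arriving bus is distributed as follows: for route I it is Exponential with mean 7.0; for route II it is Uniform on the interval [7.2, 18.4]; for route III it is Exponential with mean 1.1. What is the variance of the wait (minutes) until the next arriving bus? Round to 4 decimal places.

Per component, I: μ=7, E[X²]=98; II: μ=12.8, E[X²]=174.293; III: μ=1.1, E[X²]=2.42.
E[X] = 0.32·7 + 0.35·12.8 + 0.33·1.1 = 7.083.
E[X²] = 0.32·98 + 0.35·174.293 + 0.33·2.42 = 93.1613.
Var(X) = E[X²] − (E[X])² = 93.1613 − 50.1689 = 42.9924.

42.9924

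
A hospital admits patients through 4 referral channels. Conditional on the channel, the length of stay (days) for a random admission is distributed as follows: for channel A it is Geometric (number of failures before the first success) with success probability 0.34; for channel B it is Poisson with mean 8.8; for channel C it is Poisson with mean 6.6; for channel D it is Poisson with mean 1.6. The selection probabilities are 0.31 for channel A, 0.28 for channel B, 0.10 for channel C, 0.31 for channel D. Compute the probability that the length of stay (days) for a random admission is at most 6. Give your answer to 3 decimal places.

0.717

Conditional on each channel, P(X ≤ 6): A: 0.945448; B: 0.22561; C: 0.510839; D: 0.998664.
By total probability, P(X ≤ 6) = 0.31·0.945448 + 0.28·0.22561 + 0.1·0.510839 + 0.31·0.998664 = 0.71693.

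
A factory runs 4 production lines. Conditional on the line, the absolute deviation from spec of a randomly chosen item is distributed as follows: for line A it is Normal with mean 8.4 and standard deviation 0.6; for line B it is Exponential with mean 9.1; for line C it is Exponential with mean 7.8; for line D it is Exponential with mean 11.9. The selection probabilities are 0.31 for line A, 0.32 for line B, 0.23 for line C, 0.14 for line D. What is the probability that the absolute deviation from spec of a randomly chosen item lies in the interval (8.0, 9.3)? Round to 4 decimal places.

Conditional on each line, P(8.0 < X < 9.3): A: 0.6807; B: 0.0552653; C: 0.0550465; D: 0.0528357.
By total probability, P(8.0 < X < 9.3) = 0.31·0.6807 + 0.32·0.0552653 + 0.23·0.0550465 + 0.14·0.0528357 = 0.24876.

0.2488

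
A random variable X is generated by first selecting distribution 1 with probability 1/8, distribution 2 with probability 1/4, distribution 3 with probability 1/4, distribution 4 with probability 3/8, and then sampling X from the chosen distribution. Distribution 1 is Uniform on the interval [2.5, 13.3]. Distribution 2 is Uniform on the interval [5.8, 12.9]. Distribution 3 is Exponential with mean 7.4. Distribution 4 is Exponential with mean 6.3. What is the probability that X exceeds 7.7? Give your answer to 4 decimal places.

Conditional on each component, P(X > 7.7): 1: 0.518519; 2: 0.732394; 3: 0.353264; 4: 0.294575.
By total probability, P(X > 7.7) = 0.125·0.518519 + 0.25·0.732394 + 0.25·0.353264 + 0.375·0.294575 = 0.446695.

0.4467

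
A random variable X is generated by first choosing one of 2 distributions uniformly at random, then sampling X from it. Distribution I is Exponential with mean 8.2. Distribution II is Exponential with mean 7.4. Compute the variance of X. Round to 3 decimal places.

Per component, I: μ=8.2, E[X²]=134.48; II: μ=7.4, E[X²]=109.52.
E[X] = 0.5·8.2 + 0.5·7.4 = 7.8.
E[X²] = 0.5·134.48 + 0.5·109.52 = 122.
Var(X) = E[X²] − (E[X])² = 122 − 60.84 = 61.16.

61.160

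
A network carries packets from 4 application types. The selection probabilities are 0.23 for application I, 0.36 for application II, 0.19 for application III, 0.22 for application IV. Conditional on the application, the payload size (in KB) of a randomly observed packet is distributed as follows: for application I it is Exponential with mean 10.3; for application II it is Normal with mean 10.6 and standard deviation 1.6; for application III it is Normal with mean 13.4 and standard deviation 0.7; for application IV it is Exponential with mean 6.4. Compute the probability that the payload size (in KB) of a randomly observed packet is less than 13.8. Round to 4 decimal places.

0.8522

Conditional on each application, P(X < 13.8): I: 0.738103; II: 0.97725; III: 0.716145; IV: 0.884242.
By total probability, P(X < 13.8) = 0.23·0.738103 + 0.36·0.97725 + 0.19·0.716145 + 0.22·0.884242 = 0.852175.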